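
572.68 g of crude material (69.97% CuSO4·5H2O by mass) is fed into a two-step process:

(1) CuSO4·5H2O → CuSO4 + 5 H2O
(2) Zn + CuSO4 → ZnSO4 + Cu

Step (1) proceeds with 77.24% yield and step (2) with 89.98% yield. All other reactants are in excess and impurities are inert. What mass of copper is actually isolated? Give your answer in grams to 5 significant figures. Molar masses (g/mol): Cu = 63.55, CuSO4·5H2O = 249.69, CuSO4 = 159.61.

Pure CuSO4·5H2O = 572.68 × 0.6997 = 400.704 g.
n(CuSO4·5H2O) = 400.704 / 249.69 = 1.60481 mol.
Step 1 (CuSO4·5H2O:CuSO4 = 1:1): theoretical n(CuSO4) = 1.60481 mol; at 77.24% yield, n(CuSO4) = 1.23955 mol.
Step 2 (CuSO4:Cu = 1:1): theoretical n(Cu) = 1.23955 mol, so theoretical mass = 1.23955 × 63.55 = 78.7736 g.
At 89.98% yield, actual mass of Cu = 78.7736 × 0.8998 = 70.8805 g.

70.880 g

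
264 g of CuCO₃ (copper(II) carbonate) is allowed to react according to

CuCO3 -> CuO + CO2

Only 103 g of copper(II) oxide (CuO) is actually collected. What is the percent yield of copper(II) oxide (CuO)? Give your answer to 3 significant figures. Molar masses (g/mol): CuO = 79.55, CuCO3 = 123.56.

60.6 %

n(CuCO3) = 264.0 g / 123.56 g/mol = 2.137 mol.
From the equation the CuCO3:CuO mole ratio is 1:1, so n(CuO) = 2.137 × 1/1 = 2.137 mol.
Mass of CuO = 2.137 mol × 79.55 g/mol = 170.0 g.
This is the theoretical yield. Percent yield = 103 g / 170.0 g × 100% = 60.60%.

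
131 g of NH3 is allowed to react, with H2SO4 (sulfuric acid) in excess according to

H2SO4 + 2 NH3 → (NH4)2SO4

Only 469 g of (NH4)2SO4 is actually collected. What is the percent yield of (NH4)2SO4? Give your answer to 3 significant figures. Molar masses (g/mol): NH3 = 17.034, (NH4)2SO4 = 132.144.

n(NH3) = 131.0 g / 17.034 g/mol = 7.691 mol.
From the equation the NH3:(NH4)2SO4 mole ratio is 2:1, so n((NH4)2SO4) = 7.691 × 1/2 = 3.845 mol.
Mass of (NH4)2SO4 = 3.845 mol × 132.144 g/mol = 508.1 g.
This is the theoretical yield. Percent yield = 469 g / 508.1 g × 100% = 92.30%.

92.3 %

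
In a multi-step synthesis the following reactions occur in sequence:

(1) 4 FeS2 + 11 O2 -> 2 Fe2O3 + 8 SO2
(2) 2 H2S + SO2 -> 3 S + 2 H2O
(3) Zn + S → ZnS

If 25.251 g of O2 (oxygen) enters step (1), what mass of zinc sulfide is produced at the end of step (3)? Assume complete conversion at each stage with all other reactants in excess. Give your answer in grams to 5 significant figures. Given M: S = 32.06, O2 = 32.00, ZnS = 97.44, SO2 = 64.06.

n(O2) = 25.251 / 32.00 = 0.789094 mol.
Reaction (1): O2→SO2 ratio 11:8 ⇒ n(SO2) = 0.573886 mol.
Reaction (2): SO2→S ratio 1:3 ⇒ n(S) = 1.72166 mol.
Reaction (3): S→ZnS ratio 1:1 ⇒ n(ZnS) = 1.72166 mol.
Mass of ZnS = 1.72166 × 97.44 = 167.758 g.

167.76 g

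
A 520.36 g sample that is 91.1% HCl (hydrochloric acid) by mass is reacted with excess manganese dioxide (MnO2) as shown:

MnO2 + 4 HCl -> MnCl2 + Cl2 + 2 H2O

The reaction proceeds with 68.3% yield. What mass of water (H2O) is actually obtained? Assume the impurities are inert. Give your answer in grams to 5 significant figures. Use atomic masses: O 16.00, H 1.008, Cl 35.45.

79.998 g

Pure HCl available = 520.36 g × 0.911 = 474.048 g.
M(HCl) = 1.008 + 35.45 = 36.458 g/mol.
M(H2O) = 2(1.008) + 16.00 = 18.016 g/mol.
n(HCl) = 474.048 g / 36.458 g/mol = 13.0026 mol.
From the equation the HCl:H2O mole ratio is 4:2, so n(H2O) = 13.0026 × 2/4 = 6.50129 mol.
Mass of H2O = 6.50129 mol × 18.016 g/mol = 117.127 g.
Actual mass collected = 117.127 g × 0.683 = 79.9979 g.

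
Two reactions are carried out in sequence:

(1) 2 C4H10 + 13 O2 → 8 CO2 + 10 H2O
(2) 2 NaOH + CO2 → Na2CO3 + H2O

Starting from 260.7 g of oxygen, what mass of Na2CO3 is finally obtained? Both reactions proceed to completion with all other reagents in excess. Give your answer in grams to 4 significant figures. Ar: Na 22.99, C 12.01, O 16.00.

531.4 g

M(O2) = 2(16.00) = 32.00 g/mol.
M(Na2CO3) = 2(22.99) + 12.01 + 3(16.00) = 105.99 g/mol.
n(O2) = 260.70 / 32.00 = 8.1469 mol.
Step 1 gives a 13:8 ratio of O2 to CO2, so n(CO2) = 5.0135 mol.
In step 2 the CO2:Na2CO3 ratio is 1:1, so n(Na2CO3) = 5.0135 mol.
Mass of Na2CO3 = 5.0135 × 105.99 = 531.38 g.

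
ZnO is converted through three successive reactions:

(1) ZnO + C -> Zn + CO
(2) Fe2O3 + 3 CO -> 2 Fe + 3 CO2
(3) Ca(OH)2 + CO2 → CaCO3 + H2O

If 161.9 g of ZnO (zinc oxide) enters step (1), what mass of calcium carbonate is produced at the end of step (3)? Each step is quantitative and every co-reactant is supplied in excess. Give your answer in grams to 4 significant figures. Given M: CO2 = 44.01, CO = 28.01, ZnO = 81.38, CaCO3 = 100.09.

199.1 g

n(ZnO) = 161.9 / 81.38 = 1.9894 mol.
Reaction (1): ZnO→CO ratio 1:1 ⇒ n(CO) = 1.9894 mol.
Reaction (2): CO→CO2 ratio 3:3 ⇒ n(CO2) = 1.9894 mol.
Reaction (3): CO2→CaCO3 ratio 1:1 ⇒ n(CaCO3) = 1.9894 mol.
Mass of CaCO3 = 1.9894 × 100.09 = 199.12 g.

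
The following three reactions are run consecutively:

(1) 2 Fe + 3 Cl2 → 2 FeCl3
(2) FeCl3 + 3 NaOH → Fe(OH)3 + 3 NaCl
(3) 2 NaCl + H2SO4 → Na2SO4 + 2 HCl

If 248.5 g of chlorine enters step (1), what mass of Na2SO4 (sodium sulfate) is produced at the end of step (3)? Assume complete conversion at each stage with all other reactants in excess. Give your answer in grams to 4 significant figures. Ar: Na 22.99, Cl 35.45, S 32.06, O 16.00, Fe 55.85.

M(Cl2) = 2(35.45) = 70.90 g/mol.
M(Na2SO4) = 2(22.99) + 32.06 + 4(16.00) = 142.04 g/mol.
n(Cl2) = 248.5 / 70.90 = 3.5049 mol.
Reaction (1): Cl2→FeCl3 ratio 3:2 ⇒ n(FeCl3) = 2.3366 mol.
Reaction (2): FeCl3→NaCl ratio 1:3 ⇒ n(NaCl) = 7.0099 mol.
Reaction (3): NaCl→Na2SO4 ratio 2:1 ⇒ n(Na2SO4) = 3.5049 mol.
Mass of Na2SO4 = 3.5049 × 142.04 = 497.84 g.

497.8 g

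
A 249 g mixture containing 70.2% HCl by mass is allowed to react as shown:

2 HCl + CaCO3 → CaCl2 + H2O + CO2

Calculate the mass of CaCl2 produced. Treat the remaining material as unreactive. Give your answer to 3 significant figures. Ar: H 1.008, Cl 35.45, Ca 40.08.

266 g

Mass of pure HCl = 249 g × 0.702 = 174.8 g.
M(HCl) = 1.008 + 35.45 = 36.458 g/mol.
M(CaCl2) = 40.08 + 2(35.45) = 110.98 g/mol.
n(HCl) = 174.8 g / 36.458 g/mol = 4.795 mol.
From the equation the HCl:CaCl2 mole ratio is 2:1, so n(CaCl2) = 4.795 × 1/2 = 2.397 mol.
Mass of CaCl2 = 2.397 mol × 110.98 g/mol = 266.0 g.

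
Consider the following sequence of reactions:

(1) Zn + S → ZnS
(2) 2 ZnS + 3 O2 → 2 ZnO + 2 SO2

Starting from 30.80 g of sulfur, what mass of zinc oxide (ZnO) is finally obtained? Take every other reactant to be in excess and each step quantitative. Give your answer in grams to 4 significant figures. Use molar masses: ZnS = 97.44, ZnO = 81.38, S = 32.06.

78.18 g

n(S) = 30.800 / 32.06 = 0.96070 mol.
Step 1 gives a 1:1 ratio of S to ZnS, so n(ZnS) = 0.96070 mol.
In step 2 the ZnS:ZnO ratio is 2:2, so n(ZnO) = 0.96070 mol.
Mass of ZnO = 0.96070 × 81.38 = 78.182 g.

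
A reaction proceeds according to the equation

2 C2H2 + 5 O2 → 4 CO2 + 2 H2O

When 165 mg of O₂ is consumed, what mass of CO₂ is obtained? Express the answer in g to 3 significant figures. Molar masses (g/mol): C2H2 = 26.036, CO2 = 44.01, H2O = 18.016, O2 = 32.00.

0.182 g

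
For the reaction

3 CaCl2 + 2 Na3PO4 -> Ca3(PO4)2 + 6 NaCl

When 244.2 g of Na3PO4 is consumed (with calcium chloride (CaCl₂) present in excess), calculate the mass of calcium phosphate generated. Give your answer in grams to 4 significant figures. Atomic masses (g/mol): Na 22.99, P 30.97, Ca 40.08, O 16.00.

231.0 g

M(Na3PO4) = 3(22.99) + 30.97 + 4(16.00) = 163.94 g/mol.
M(Ca3(PO4)2) = 3(40.08) + 2(30.97) + 8(16.00) = 310.18 g/mol.
n(Na3PO4) = 244.20 g / 163.94 g/mol = 1.4896 mol.
From the equation the Na3PO4:Ca3(PO4)2 mole ratio is 2:1, so n(Ca3(PO4)2) = 1.4896 × 1/2 = 0.74478 mol.
Mass of Ca3(PO4)2 = 0.74478 mol × 310.18 g/mol = 231.02 g.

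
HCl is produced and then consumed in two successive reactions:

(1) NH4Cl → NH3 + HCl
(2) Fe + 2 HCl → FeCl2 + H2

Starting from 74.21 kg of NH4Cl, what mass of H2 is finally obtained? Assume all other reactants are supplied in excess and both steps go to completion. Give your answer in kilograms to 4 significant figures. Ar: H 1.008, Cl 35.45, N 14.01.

M(NH4Cl) = 14.01 + 4(1.008) + 35.45 = 53.492 g/mol.
M(H2) = 2(1.008) = 2.016 g/mol.
74.21 kg = 74210 g.
n(NH4Cl) = 74210 / 53.492 = 1387.3 mol.
Step 1 gives a 1:1 ratio of NH4Cl to HCl, so n(HCl) = 1387.3 mol.
In step 2 the HCl:H2 ratio is 2:1, so n(H2) = 693.66 mol.
Mass of H2 = 693.66 × 2.016 = 1398.4 g = 1.398 kg.

1.398 kg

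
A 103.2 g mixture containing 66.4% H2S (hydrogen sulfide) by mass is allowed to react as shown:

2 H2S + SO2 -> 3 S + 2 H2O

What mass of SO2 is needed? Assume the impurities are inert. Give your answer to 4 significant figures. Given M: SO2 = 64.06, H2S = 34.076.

64.41 g

Mass of pure H2S = 103.2 g × 0.664 = 68.525 g.
n(H2S) = 68.525 g / 34.076 g/mol = 2.0109 mol.
From the equation the H2S:SO2 mole ratio is 2:1, so n(SO2) = 2.0109 × 1/2 = 1.0055 mol.
Mass of SO2 = 1.0055 mol × 64.06 g/mol = 64.410 g.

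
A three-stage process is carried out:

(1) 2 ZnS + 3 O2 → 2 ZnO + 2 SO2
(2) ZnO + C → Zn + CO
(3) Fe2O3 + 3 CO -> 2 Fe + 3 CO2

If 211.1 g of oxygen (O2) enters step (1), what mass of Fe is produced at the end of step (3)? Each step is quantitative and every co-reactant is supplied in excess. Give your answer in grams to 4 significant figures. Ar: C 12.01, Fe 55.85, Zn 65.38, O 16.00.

163.7 g

M(O2) = 2(16.00) = 32.00 g/mol.
M(Fe) = 55.85 g/mol.
n(O2) = 211.1 / 32.00 = 6.5969 mol.
Reaction (1): O2→ZnO ratio 3:2 ⇒ n(ZnO) = 4.3979 mol.
Reaction (2): ZnO→CO ratio 1:1 ⇒ n(CO) = 4.3979 mol.
Reaction (3): CO→Fe ratio 3:2 ⇒ n(Fe) = 2.9319 mol.
Mass of Fe = 2.9319 × 55.85 = 163.75 g.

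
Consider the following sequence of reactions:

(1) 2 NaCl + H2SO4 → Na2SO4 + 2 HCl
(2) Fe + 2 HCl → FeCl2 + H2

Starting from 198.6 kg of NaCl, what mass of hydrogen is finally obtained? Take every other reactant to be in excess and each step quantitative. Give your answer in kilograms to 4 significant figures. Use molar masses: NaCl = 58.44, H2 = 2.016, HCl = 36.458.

3.426 kg

198.6 kg = 198600 g.
n(NaCl) = 198600 / 58.44 = 3398.4 mol.
Step 1 gives a 2:2 ratio of NaCl to HCl, so n(HCl) = 3398.4 mol.
In step 2 the HCl:H2 ratio is 2:1, so n(H2) = 1699.2 mol.
Mass of H2 = 1699.2 × 2.016 = 3425.5 g = 3.426 kg.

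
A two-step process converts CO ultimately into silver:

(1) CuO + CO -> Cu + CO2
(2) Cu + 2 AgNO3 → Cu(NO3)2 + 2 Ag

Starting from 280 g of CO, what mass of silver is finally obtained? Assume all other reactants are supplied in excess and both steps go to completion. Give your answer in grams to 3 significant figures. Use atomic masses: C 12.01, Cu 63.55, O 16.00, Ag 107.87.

M(CO) = 12.01 + 16.00 = 28.01 g/mol.
M(Ag) = 107.87 g/mol.
n(CO) = 280.0 / 28.01 = 9.996 mol.
Step 1 gives a 1:1 ratio of CO to Cu, so n(Cu) = 9.996 mol.
In step 2 the Cu:Ag ratio is 1:2, so n(Ag) = 19.99 mol.
Mass of Ag = 19.99 × 107.87 = 2157 g.

2160 g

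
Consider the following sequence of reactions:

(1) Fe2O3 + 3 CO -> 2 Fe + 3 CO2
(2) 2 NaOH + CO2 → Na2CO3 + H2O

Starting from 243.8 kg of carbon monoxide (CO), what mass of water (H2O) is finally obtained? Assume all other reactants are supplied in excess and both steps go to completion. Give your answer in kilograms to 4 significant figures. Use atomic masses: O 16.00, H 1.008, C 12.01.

M(CO) = 12.01 + 16.00 = 28.01 g/mol.
M(H2O) = 2(1.008) + 16.00 = 18.016 g/mol.
243.8 kg = 243800 g.
n(CO) = 243800 / 28.01 = 8704.0 mol.
Step 1 gives a 3:3 ratio of CO to CO2, so n(CO2) = 8704.0 mol.
In step 2 the CO2:H2O ratio is 1:1, so n(H2O) = 8704.0 mol.
Mass of H2O = 8704.0 × 18.016 = 156810 g = 156.8 kg.

156.8 kg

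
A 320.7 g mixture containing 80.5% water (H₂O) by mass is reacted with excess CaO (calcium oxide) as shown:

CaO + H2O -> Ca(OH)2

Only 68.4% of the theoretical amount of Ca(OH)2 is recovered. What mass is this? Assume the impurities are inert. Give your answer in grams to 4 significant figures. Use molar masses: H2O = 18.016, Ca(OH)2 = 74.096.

726.3 g

Pure H2O available = 320.7 g × 0.805 = 258.16 g.
n(H2O) = 258.16 g / 18.016 g/mol = 14.330 mol.
From the equation the H2O:Ca(OH)2 mole ratio is 1:1, so n(Ca(OH)2) = 14.330 × 1/1 = 14.330 mol.
Mass of Ca(OH)2 = 14.330 mol × 74.096 g/mol = 1061.8 g.
Actual mass collected = 1061.8 g × 0.684 = 726.25 g.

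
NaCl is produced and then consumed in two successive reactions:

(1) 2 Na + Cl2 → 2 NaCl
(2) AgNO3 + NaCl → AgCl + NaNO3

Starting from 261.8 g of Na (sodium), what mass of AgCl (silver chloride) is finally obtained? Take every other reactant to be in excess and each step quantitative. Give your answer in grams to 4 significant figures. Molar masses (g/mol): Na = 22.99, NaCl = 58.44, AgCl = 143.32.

n(Na) = 261.80 / 22.99 = 11.388 mol.
Step 1 gives a 2:2 ratio of Na to NaCl, so n(NaCl) = 11.388 mol.
In step 2 the NaCl:AgCl ratio is 1:1, so n(AgCl) = 11.388 mol.
Mass of AgCl = 11.388 × 143.32 = 1632.1 g.

1632 g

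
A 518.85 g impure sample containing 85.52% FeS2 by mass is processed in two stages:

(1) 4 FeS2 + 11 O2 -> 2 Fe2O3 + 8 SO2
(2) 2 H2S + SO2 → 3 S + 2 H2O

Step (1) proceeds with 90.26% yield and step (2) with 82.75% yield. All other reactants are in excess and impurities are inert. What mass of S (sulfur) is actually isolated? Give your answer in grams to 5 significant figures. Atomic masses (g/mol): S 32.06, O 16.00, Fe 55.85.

Pure FeS2 = 518.85 × 0.8552 = 443.721 g.
M(FeS2) = 55.85 + 2(32.06) = 119.97 g/mol.
M(S) = 32.06 g/mol.
n(FeS2) = 443.721 / 119.97 = 3.69860 mol.
Step 1 (FeS2:SO2 = 4:8): theoretical n(SO2) = 7.39719 mol; at 90.26% yield, n(SO2) = 6.67670 mol.
Step 2 (SO2:S = 1:3): theoretical n(S) = 20.0301 mol, so theoretical mass = 20.0301 × 32.06 = 642.165 g.
At 82.75% yield, actual mass of S = 642.165 × 0.8275 = 531.392 g.

531.39 g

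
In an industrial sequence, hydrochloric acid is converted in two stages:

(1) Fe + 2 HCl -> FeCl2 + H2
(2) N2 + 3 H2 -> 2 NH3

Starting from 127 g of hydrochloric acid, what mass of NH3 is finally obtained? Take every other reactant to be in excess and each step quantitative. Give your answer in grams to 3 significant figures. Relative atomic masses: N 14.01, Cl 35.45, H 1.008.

19.8 g

M(HCl) = 1.008 + 35.45 = 36.458 g/mol.
M(NH3) = 14.01 + 3(1.008) = 17.034 g/mol.
n(HCl) = 127.0 / 36.458 = 3.483 mol.
Step 1 gives a 2:1 ratio of HCl to H2, so n(H2) = 1.742 mol.
In step 2 the H2:NH3 ratio is 3:2, so n(NH3) = 1.161 mol.
Mass of NH3 = 1.161 × 17.034 = 19.78 g.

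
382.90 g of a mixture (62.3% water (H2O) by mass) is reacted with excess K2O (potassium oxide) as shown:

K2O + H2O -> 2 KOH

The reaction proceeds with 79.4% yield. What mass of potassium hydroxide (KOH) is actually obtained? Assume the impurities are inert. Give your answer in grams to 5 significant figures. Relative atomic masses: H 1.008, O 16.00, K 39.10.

Pure H2O available = 382.90 g × 0.623 = 238.547 g.
M(H2O) = 2(1.008) + 16.00 = 18.016 g/mol.
M(KOH) = 39.10 + 16.00 + 1.008 = 56.108 g/mol.
n(H2O) = 238.547 g / 18.016 g/mol = 13.2408 mol.
From the equation the H2O:KOH mole ratio is 1:2, so n(KOH) = 13.2408 × 2/1 = 26.4816 mol.
Mass of KOH = 26.4816 mol × 56.108 g/mol = 1485.83 g.
Actual mass collected = 1485.83 g × 0.794 = 1179.75 g.

1179.8 g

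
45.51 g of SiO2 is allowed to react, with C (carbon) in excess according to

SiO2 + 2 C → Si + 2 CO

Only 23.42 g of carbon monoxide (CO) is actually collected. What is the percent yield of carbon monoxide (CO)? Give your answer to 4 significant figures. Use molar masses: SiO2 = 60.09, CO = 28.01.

55.20 %

n(SiO2) = 45.510 g / 60.09 g/mol = 0.75736 mol.
From the equation the SiO2:CO mole ratio is 1:2, so n(CO) = 0.75736 × 2/1 = 1.5147 mol.
Mass of CO = 1.5147 mol × 28.01 g/mol = 42.428 g.
This is the theoretical yield. Percent yield = 23.42 g / 42.428 g × 100% = 55.200%.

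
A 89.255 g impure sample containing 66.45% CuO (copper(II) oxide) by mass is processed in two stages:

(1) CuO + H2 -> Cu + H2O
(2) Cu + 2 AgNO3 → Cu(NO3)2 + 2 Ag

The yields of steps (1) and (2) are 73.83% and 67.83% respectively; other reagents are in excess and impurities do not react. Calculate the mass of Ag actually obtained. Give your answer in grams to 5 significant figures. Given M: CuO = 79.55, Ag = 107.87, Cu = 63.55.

80.551 g

Pure CuO = 89.255 × 0.6645 = 59.3099 g.
n(CuO) = 59.3099 / 79.55 = 0.745568 mol.
Step 1 (CuO:Cu = 1:1): theoretical n(Cu) = 0.745568 mol; at 73.83% yield, n(Cu) = 0.550453 mol.
Step 2 (Cu:Ag = 1:2): theoretical n(Ag) = 1.10091 mol, so theoretical mass = 1.10091 × 107.87 = 118.755 g.
At 67.83% yield, actual mass of Ag = 118.755 × 0.6783 = 80.5513 g.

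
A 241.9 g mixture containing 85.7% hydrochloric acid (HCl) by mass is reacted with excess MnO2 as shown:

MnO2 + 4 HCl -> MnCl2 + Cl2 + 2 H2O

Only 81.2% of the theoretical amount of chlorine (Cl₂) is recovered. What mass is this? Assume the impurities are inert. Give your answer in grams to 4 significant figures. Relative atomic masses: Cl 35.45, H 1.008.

81.84 g

Pure HCl available = 241.9 g × 0.857 = 207.31 g.
M(HCl) = 1.008 + 35.45 = 36.458 g/mol.
M(Cl2) = 2(35.45) = 70.90 g/mol.
n(HCl) = 207.31 g / 36.458 g/mol = 5.6862 mol.
From the equation the HCl:Cl2 mole ratio is 4:1, so n(Cl2) = 5.6862 × 1/4 = 1.4216 mol.
Mass of Cl2 = 1.4216 mol × 70.90 g/mol = 100.79 g.
Actual mass collected = 100.79 g × 0.812 = 81.840 g.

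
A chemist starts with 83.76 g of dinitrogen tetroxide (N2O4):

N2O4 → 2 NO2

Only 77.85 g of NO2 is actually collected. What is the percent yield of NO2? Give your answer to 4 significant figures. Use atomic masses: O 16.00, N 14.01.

92.94 %

M(N2O4) = 2(14.01) + 4(16.00) = 92.02 g/mol.
M(NO2) = 14.01 + 2(16.00) = 46.01 g/mol.
n(N2O4) = 83.760 g / 92.02 g/mol = 0.91024 mol.
From the equation the N2O4:NO2 mole ratio is 1:2, so n(NO2) = 0.91024 × 2/1 = 1.8205 mol.
Mass of NO2 = 1.8205 mol × 46.01 g/mol = 83.760 g.
This is the theoretical yield. Percent yield = 77.85 g / 83.760 g × 100% = 92.944%.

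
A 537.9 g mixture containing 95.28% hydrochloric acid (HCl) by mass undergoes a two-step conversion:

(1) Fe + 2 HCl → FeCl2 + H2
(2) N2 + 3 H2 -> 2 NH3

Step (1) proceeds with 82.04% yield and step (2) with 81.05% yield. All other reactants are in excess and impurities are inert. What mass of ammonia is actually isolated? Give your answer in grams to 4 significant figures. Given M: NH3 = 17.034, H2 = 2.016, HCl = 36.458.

53.07 g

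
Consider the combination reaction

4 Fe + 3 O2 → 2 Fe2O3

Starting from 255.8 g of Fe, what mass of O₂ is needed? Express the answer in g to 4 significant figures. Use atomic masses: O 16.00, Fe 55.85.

M(Fe) = 55.85 g/mol.
M(O2) = 2(16.00) = 32.00 g/mol.
n(Fe) = 255.80 g / 55.85 g/mol = 4.5801 mol.
From the equation the Fe:O2 mole ratio is 4:3, so n(O2) = 4.5801 × 3/4 = 3.4351 mol.
Mass of O2 = 3.4351 mol × 32.00 g/mol = 109.92 g.

109.9 g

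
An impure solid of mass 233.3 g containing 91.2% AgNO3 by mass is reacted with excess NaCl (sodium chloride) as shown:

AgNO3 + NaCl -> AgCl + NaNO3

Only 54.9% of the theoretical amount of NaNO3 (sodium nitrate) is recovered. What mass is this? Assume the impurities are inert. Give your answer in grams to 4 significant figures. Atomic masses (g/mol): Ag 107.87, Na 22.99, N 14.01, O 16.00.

Pure AgNO3 available = 233.3 g × 0.912 = 212.77 g.
M(AgNO3) = 107.87 + 14.01 + 3(16.00) = 169.88 g/mol.
M(NaNO3) = 22.99 + 14.01 + 3(16.00) = 85.00 g/mol.
n(AgNO3) = 212.77 g / 169.88 g/mol = 1.2525 mol.
From the equation the AgNO3:NaNO3 mole ratio is 1:1, so n(NaNO3) = 1.2525 × 1/1 = 1.2525 mol.
Mass of NaNO3 = 1.2525 mol × 85.00 g/mol = 106.46 g.
Actual mass collected = 106.46 g × 0.549 = 58.447 g.

58.45 g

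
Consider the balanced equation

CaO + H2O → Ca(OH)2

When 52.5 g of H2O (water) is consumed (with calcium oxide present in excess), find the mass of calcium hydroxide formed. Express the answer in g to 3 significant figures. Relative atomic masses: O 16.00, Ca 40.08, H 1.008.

216 g

M(H2O) = 2(1.008) + 16.00 = 18.016 g/mol.
M(Ca(OH)2) = 40.08 + 2(16.00) + 2(1.008) = 74.096 g/mol.
n(H2O) = 52.50 g / 18.016 g/mol = 2.914 mol.
From the equation the H2O:Ca(OH)2 mole ratio is 1:1, so n(Ca(OH)2) = 2.914 × 1/1 = 2.914 mol.
Mass of Ca(OH)2 = 2.914 mol × 74.096 g/mol = 215.9 g.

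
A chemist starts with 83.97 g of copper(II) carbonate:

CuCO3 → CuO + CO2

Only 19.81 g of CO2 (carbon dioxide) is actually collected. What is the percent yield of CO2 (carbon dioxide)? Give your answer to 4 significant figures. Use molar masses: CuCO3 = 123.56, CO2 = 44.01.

n(CuCO3) = 83.970 g / 123.56 g/mol = 0.67959 mol.
From the equation the CuCO3:CO2 mole ratio is 1:1, so n(CO2) = 0.67959 × 1/1 = 0.67959 mol.
Mass of CO2 = 0.67959 mol × 44.01 g/mol = 29.909 g.
This is the theoretical yield. Percent yield = 19.81 g / 29.909 g × 100% = 66.235%.

66.23 %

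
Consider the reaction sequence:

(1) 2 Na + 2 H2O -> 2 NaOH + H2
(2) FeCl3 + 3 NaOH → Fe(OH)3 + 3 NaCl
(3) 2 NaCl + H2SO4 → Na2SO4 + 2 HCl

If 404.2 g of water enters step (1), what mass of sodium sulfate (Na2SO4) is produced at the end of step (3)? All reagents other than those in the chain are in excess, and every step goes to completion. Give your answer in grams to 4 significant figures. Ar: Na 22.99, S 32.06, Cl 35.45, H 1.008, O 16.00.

1593 g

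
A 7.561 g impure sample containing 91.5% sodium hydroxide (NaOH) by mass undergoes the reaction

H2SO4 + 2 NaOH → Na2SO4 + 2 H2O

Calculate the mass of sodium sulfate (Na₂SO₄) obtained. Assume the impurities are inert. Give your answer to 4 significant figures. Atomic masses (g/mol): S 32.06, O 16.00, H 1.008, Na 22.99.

12.28 g

Mass of pure NaOH = 7.561 g × 0.915 = 6.9183 g.
M(NaOH) = 22.99 + 16.00 + 1.008 = 39.998 g/mol.
M(Na2SO4) = 2(22.99) + 32.06 + 4(16.00) = 142.04 g/mol.
n(NaOH) = 6.9183 g / 39.998 g/mol = 0.17297 mol.
From the equation the NaOH:Na2SO4 mole ratio is 2:1, so n(Na2SO4) = 0.17297 × 1/2 = 0.086483 mol.
Mass of Na2SO4 = 0.086483 mol × 142.04 g/mol = 12.284 g.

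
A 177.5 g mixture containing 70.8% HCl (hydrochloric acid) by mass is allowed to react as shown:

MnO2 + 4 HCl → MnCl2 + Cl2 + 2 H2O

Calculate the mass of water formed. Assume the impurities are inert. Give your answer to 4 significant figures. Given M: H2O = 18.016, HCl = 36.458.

31.05 g

Mass of pure HCl = 177.5 g × 0.708 = 125.67 g.
n(HCl) = 125.67 g / 36.458 g/mol = 3.4470 mol.
From the equation the HCl:H2O mole ratio is 4:2, so n(H2O) = 3.4470 × 2/4 = 1.7235 mol.
Mass of H2O = 1.7235 mol × 18.016 g/mol = 31.050 g.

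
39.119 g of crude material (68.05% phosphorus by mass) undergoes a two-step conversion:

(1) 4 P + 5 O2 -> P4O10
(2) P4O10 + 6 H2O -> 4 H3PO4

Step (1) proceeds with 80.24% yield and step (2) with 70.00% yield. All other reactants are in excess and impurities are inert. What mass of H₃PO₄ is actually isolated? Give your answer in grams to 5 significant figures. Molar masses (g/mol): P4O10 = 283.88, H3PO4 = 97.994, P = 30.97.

47.311 g

Pure P = 39.119 × 0.6805 = 26.6205 g.
n(P) = 26.6205 / 30.97 = 0.859557 mol.
Step 1 (P:P4O10 = 4:1): theoretical n(P4O10) = 0.214889 mol; at 80.24% yield, n(P4O10) = 0.172427 mol.
Step 2 (P4O10:H3PO4 = 1:4): theoretical n(H3PO4) = 0.689709 mol, so theoretical mass = 0.689709 × 97.994 = 67.5873 g.
At 70.00% yield, actual mass of H3PO4 = 67.5873 × 0.7000 = 47.3111 g.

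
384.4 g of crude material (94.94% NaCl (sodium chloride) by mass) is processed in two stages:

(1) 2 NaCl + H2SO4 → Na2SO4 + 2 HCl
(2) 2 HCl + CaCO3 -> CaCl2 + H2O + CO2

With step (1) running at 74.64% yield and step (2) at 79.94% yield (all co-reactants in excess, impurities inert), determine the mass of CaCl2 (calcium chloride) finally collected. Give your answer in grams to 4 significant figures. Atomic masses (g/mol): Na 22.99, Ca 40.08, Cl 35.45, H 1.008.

Pure NaCl = 384.4 × 0.9494 = 364.95 g.
M(NaCl) = 22.99 + 35.45 = 58.44 g/mol.
M(CaCl2) = 40.08 + 2(35.45) = 110.98 g/mol.
n(NaCl) = 364.95 / 58.44 = 6.2449 mol.
Step 1 (NaCl:HCl = 2:2): theoretical n(HCl) = 6.2449 mol; at 74.64% yield, n(HCl) = 4.6612 mol.
Step 2 (HCl:CaCl2 = 2:1): theoretical n(CaCl2) = 2.3306 mol, so theoretical mass = 2.3306 × 110.98 = 258.65 g.
At 79.94% yield, actual mass of CaCl2 = 258.65 × 0.7994 = 206.76 g.

206.8 g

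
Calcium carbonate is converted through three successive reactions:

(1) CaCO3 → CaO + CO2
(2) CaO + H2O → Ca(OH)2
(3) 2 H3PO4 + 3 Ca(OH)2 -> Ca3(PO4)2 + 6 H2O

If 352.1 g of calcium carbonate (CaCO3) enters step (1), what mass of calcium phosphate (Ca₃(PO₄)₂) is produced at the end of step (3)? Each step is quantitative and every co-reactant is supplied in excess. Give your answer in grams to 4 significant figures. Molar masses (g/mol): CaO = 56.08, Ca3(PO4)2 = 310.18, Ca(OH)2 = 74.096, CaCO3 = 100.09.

n(CaCO3) = 352.1 / 100.09 = 3.5178 mol.
Reaction (1): CaCO3→CaO ratio 1:1 ⇒ n(CaO) = 3.5178 mol.
Reaction (2): CaO→Ca(OH)2 ratio 1:1 ⇒ n(Ca(OH)2) = 3.5178 mol.
Reaction (3): Ca(OH)2→Ca3(PO4)2 ratio 3:1 ⇒ n(Ca3(PO4)2) = 1.1726 mol.
Mass of Ca3(PO4)2 = 1.1726 × 310.18 = 363.72 g.

363.7 g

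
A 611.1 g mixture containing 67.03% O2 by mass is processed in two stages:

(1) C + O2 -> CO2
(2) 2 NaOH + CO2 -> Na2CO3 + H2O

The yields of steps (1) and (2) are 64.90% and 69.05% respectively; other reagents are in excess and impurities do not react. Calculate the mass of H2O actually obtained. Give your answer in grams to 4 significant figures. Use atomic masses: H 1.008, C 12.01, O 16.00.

Pure O2 = 611.1 × 0.6703 = 409.62 g.
M(O2) = 2(16.00) = 32.00 g/mol.
M(H2O) = 2(1.008) + 16.00 = 18.016 g/mol.
n(O2) = 409.62 / 32.00 = 12.801 mol.
Step 1 (O2:CO2 = 1:1): theoretical n(CO2) = 12.801 mol; at 64.90% yield, n(CO2) = 8.3076 mol.
Step 2 (CO2:H2O = 1:1): theoretical n(H2O) = 8.3076 mol, so theoretical mass = 8.3076 × 18.016 = 149.67 g.
At 69.05% yield, actual mass of H2O = 149.67 × 0.6905 = 103.35 g.

103.3 g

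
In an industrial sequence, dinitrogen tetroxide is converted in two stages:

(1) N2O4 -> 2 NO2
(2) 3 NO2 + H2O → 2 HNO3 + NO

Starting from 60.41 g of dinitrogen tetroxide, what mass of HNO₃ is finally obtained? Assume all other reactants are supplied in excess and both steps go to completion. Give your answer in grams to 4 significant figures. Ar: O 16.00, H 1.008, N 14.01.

M(N2O4) = 2(14.01) + 4(16.00) = 92.02 g/mol.
M(HNO3) = 1.008 + 14.01 + 3(16.00) = 63.018 g/mol.
n(N2O4) = 60.410 / 92.02 = 0.65649 mol.
Step 1 gives a 1:2 ratio of N2O4 to NO2, so n(NO2) = 1.3130 mol.
In step 2 the NO2:HNO3 ratio is 3:2, so n(HNO3) = 0.87532 mol.
Mass of HNO3 = 0.87532 × 63.018 = 55.161 g.

55.16 g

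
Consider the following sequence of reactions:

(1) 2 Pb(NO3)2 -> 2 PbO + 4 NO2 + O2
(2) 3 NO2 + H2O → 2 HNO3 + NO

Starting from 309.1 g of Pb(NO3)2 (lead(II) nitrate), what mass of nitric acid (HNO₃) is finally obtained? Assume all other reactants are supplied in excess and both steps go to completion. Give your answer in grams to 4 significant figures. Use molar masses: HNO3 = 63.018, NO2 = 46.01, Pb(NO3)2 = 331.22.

78.41 g

n(Pb(NO3)2) = 309.10 / 331.22 = 0.93322 mol.
Step 1 gives a 2:4 ratio of Pb(NO3)2 to NO2, so n(NO2) = 1.8664 mol.
In step 2 the NO2:HNO3 ratio is 3:2, so n(HNO3) = 1.2443 mol.
Mass of HNO3 = 1.2443 × 63.018 = 78.413 g.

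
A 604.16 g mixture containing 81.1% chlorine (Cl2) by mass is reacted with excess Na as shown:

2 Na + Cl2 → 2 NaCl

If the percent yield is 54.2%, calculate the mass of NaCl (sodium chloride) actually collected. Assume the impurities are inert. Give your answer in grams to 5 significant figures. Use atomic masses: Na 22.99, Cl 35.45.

437.79 g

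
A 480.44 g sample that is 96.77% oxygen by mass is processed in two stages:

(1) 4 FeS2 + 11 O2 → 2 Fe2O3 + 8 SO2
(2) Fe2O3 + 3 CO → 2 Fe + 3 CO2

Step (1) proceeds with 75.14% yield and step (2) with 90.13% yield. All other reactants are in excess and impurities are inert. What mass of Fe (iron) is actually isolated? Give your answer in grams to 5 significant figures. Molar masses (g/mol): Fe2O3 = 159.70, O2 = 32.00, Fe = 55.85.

Pure O2 = 480.44 × 0.9677 = 464.922 g.
n(O2) = 464.922 / 32.00 = 14.5288 mol.
Step 1 (O2:Fe2O3 = 11:2): theoretical n(Fe2O3) = 2.64160 mol; at 75.14% yield, n(Fe2O3) = 1.98490 mol.
Step 2 (Fe2O3:Fe = 1:2): theoretical n(Fe) = 3.96980 mol, so theoretical mass = 3.96980 × 55.85 = 221.713 g.
At 90.13% yield, actual mass of Fe = 221.713 × 0.9013 = 199.830 g.

199.83 g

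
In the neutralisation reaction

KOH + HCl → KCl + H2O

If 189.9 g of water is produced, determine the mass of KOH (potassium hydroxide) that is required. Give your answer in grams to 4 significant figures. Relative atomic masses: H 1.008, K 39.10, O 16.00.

591.4 g

M(H2O) = 2(1.008) + 16.00 = 18.016 g/mol.
M(KOH) = 39.10 + 16.00 + 1.008 = 56.108 g/mol.
n(H2O) = 189.90 g / 18.016 g/mol = 10.541 mol.
From the equation the H2O:KOH mole ratio is 1:1, so n(KOH) = 10.541 × 1/1 = 10.541 mol.
Mass of KOH = 10.541 mol × 56.108 g/mol = 591.41 g.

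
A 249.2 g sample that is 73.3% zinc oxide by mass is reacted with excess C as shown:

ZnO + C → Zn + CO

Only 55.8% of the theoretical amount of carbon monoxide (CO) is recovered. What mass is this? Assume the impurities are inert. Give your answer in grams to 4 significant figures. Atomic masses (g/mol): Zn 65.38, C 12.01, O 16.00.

Pure ZnO available = 249.2 g × 0.733 = 182.66 g.
M(ZnO) = 65.38 + 16.00 = 81.38 g/mol.
M(CO) = 12.01 + 16.00 = 28.01 g/mol.
n(ZnO) = 182.66 g / 81.38 g/mol = 2.2446 mol.
From the equation the ZnO:CO mole ratio is 1:1, so n(CO) = 2.2446 × 1/1 = 2.2446 mol.
Mass of CO = 2.2446 mol × 28.01 g/mol = 62.871 g.
Actual mass collected = 62.871 g × 0.558 = 35.082 g.

35.08 g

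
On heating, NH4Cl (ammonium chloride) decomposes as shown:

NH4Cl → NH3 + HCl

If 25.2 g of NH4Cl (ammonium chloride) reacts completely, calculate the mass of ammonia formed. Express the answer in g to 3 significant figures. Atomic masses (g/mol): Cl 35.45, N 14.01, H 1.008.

8.02 g

M(NH4Cl) = 14.01 + 4(1.008) + 35.45 = 53.492 g/mol.
M(NH3) = 14.01 + 3(1.008) = 17.034 g/mol.
n(NH4Cl) = 25.20 g / 53.492 g/mol = 0.4711 mol.
From the equation the NH4Cl:NH3 mole ratio is 1:1, so n(NH3) = 0.4711 × 1/1 = 0.4711 mol.
Mass of NH3 = 0.4711 mol × 17.034 g/mol = 8.025 g.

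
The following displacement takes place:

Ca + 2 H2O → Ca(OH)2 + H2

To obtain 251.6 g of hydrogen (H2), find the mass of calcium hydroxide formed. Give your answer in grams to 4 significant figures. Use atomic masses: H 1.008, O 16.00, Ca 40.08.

9247 g

M(H2) = 2(1.008) = 2.016 g/mol.
M(Ca(OH)2) = 40.08 + 2(16.00) + 2(1.008) = 74.096 g/mol.
n(H2) = 251.60 g / 2.016 g/mol = 124.80 mol.
From the equation the H2:Ca(OH)2 mole ratio is 1:1, so n(Ca(OH)2) = 124.80 × 1/1 = 124.80 mol.
Mass of Ca(OH)2 = 124.80 mol × 74.096 g/mol = 9247.3 g.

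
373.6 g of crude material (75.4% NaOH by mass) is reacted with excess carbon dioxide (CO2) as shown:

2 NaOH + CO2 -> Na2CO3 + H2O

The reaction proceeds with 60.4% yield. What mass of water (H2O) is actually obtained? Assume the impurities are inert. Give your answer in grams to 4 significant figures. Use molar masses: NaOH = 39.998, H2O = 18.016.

38.32 g

Pure NaOH available = 373.6 g × 0.754 = 281.69 g.
n(NaOH) = 281.69 g / 39.998 g/mol = 7.0427 mol.
From the equation the NaOH:H2O mole ratio is 2:1, so n(H2O) = 7.0427 × 1/2 = 3.5214 mol.
Mass of H2O = 3.5214 mol × 18.016 g/mol = 63.441 g.
Actual mass collected = 63.441 g × 0.604 = 38.318 g.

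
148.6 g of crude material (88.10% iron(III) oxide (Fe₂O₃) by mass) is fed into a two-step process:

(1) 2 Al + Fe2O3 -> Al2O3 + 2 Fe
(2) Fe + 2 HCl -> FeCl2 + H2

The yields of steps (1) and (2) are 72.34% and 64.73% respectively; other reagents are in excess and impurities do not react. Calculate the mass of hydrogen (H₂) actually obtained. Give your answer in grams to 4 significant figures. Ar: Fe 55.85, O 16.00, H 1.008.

Pure Fe2O3 = 148.6 × 0.8810 = 130.92 g.
M(Fe2O3) = 2(55.85) + 3(16.00) = 159.70 g/mol.
M(H2) = 2(1.008) = 2.016 g/mol.
n(Fe2O3) = 130.92 / 159.70 = 0.81977 mol.
Step 1 (Fe2O3:Fe = 1:2): theoretical n(Fe) = 1.6395 mol; at 72.34% yield, n(Fe) = 1.1860 mol.
Step 2 (Fe:H2 = 1:1): theoretical n(H2) = 1.1860 mol, so theoretical mass = 1.1860 × 2.016 = 2.3911 g.
At 64.73% yield, actual mass of H2 = 2.3911 × 0.6473 = 1.5477 g.

1.548 g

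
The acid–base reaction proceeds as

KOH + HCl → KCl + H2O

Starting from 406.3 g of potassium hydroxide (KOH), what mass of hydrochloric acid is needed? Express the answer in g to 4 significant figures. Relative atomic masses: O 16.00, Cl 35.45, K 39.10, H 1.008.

264.0 g

M(KOH) = 39.10 + 16.00 + 1.008 = 56.108 g/mol.
M(HCl) = 1.008 + 35.45 = 36.458 g/mol.
n(KOH) = 406.30 g / 56.108 g/mol = 7.2414 mol.
From the equation the KOH:HCl mole ratio is 1:1, so n(HCl) = 7.2414 × 1/1 = 7.2414 mol.
Mass of HCl = 7.2414 mol × 36.458 g/mol = 264.01 g.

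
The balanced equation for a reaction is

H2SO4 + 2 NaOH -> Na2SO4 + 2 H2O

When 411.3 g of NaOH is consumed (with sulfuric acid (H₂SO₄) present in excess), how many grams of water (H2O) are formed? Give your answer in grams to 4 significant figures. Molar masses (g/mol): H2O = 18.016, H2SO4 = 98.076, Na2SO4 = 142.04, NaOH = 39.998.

185.3 g

n(NaOH) = 411.30 g / 39.998 g/mol = 10.283 mol.
From the equation the NaOH:H2O mole ratio is 2:2, so n(H2O) = 10.283 × 2/2 = 10.283 mol.
Mass of H2O = 10.283 mol × 18.016 g/mol = 185.26 g.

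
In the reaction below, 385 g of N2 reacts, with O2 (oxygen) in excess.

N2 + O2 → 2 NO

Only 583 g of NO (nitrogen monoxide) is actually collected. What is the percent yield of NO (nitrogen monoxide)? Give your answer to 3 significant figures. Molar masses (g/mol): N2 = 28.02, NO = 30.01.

n(N2) = 385.0 g / 28.02 g/mol = 13.74 mol.
From the equation the N2:NO mole ratio is 1:2, so n(NO) = 13.74 × 2/1 = 27.48 mol.
Mass of NO = 27.48 mol × 30.01 g/mol = 824.7 g.
This is the theoretical yield. Percent yield = 583 g / 824.7 g × 100% = 70.69%.

70.7 %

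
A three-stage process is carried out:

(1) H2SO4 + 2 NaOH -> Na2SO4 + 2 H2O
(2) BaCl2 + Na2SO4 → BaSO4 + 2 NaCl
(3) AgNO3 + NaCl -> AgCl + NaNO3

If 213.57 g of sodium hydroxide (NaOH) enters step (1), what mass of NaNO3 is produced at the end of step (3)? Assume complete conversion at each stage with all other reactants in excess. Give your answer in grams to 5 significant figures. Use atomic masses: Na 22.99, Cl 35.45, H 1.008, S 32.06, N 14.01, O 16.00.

453.86 g

M(NaOH) = 22.99 + 16.00 + 1.008 = 39.998 g/mol.
M(NaNO3) = 22.99 + 14.01 + 3(16.00) = 85.00 g/mol.
n(NaOH) = 213.57 / 39.998 = 5.33952 mol.
Reaction (1): NaOH→Na2SO4 ratio 2:1 ⇒ n(Na2SO4) = 2.66976 mol.
Reaction (2): Na2SO4→NaCl ratio 1:2 ⇒ n(NaCl) = 5.33952 mol.
Reaction (3): NaCl→NaNO3 ratio 1:1 ⇒ n(NaNO3) = 5.33952 mol.
Mass of NaNO3 = 5.33952 × 85.00 = 453.859 g.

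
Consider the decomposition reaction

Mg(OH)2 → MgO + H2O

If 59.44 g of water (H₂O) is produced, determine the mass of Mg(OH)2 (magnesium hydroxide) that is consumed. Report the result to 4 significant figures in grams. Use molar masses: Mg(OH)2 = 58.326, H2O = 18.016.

192.4 g

n(H2O) = 59.440 g / 18.016 g/mol = 3.2993 mol.
From the equation the H2O:Mg(OH)2 mole ratio is 1:1, so n(Mg(OH)2) = 3.2993 × 1/1 = 3.2993 mol.
Mass of Mg(OH)2 = 3.2993 mol × 58.326 g/mol = 192.43 g.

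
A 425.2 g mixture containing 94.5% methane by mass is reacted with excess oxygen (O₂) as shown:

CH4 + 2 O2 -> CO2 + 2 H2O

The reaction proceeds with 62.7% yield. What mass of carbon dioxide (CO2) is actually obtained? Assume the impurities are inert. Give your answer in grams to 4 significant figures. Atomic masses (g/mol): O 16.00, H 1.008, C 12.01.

Pure CH4 available = 425.2 g × 0.945 = 401.81 g.
M(CH4) = 12.01 + 4(1.008) = 16.042 g/mol.
M(CO2) = 12.01 + 2(16.00) = 44.01 g/mol.
n(CH4) = 401.81 g / 16.042 g/mol = 25.048 mol.
From the equation the CH4:CO2 mole ratio is 1:1, so n(CO2) = 25.048 × 1/1 = 25.048 mol.
Mass of CO2 = 25.048 mol × 44.01 g/mol = 1102.3 g.
Actual mass collected = 1102.3 g × 0.627 = 691.17 g.

691.2 g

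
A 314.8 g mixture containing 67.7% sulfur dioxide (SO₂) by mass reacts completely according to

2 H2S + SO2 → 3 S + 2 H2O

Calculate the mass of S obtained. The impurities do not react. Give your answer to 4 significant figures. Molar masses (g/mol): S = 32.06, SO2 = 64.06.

320.0 g

Mass of pure SO2 = 314.8 g × 0.677 = 213.12 g.
n(SO2) = 213.12 g / 64.06 g/mol = 3.3269 mol.
From the equation the SO2:S mole ratio is 1:3, so n(S) = 3.3269 × 3/1 = 9.9806 mol.
Mass of S = 9.9806 mol × 32.06 g/mol = 319.98 g.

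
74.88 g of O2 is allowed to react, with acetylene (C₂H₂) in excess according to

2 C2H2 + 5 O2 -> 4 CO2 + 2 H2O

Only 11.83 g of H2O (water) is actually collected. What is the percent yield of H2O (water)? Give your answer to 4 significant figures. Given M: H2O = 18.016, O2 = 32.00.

70.15 %

n(O2) = 74.880 g / 32.00 g/mol = 2.3400 mol.
From the equation the O2:H2O mole ratio is 5:2, so n(H2O) = 2.3400 × 2/5 = 0.93600 mol.
Mass of H2O = 0.93600 mol × 18.016 g/mol = 16.863 g.
This is the theoretical yield. Percent yield = 11.83 g / 16.863 g × 100% = 70.154%.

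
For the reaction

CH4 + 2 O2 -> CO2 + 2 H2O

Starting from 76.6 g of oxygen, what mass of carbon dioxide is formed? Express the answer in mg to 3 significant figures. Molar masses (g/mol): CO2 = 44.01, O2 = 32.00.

n(O2) = 76.60 g / 32.00 g/mol = 2.394 mol.
From the equation the O2:CO2 mole ratio is 2:1, so n(CO2) = 2.394 × 1/2 = 1.197 mol.
Mass of CO2 = 1.197 mol × 44.01 g/mol = 52.67 g.
Converting to mg: 52.67 g = 52700 mg.

52700 mg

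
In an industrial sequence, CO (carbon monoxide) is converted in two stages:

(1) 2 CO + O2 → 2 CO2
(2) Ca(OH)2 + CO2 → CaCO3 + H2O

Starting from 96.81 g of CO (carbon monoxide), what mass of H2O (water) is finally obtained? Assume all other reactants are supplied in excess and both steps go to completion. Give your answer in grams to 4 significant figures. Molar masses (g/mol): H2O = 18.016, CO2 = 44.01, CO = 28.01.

62.27 g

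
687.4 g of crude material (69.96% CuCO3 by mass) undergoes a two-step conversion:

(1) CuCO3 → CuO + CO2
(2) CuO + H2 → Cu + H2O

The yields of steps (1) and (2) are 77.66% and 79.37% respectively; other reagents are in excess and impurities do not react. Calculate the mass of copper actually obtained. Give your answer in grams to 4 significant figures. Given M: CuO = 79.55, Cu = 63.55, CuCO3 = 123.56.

Pure CuCO3 = 687.4 × 0.6996 = 480.91 g.
n(CuCO3) = 480.91 / 123.56 = 3.8921 mol.
Step 1 (CuCO3:CuO = 1:1): theoretical n(CuO) = 3.8921 mol; at 77.66% yield, n(CuO) = 3.0226 mol.
Step 2 (CuO:Cu = 1:1): theoretical n(Cu) = 3.0226 mol, so theoretical mass = 3.0226 × 63.55 = 192.09 g.
At 79.37% yield, actual mass of Cu = 192.09 × 0.7937 = 152.46 g.

152.5 g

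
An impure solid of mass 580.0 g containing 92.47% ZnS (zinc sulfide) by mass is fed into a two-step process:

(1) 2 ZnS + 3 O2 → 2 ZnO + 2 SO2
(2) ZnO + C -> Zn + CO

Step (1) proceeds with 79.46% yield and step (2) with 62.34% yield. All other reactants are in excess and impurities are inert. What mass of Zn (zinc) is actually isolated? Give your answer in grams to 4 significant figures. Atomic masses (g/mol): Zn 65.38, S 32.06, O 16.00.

Pure ZnS = 580.0 × 0.9247 = 536.33 g.
M(ZnS) = 65.38 + 32.06 = 97.44 g/mol.
M(Zn) = 65.38 g/mol.
n(ZnS) = 536.33 / 97.44 = 5.5042 mol.
Step 1 (ZnS:ZnO = 2:2): theoretical n(ZnO) = 5.5042 mol; at 79.46% yield, n(ZnO) = 4.3736 mol.
Step 2 (ZnO:Zn = 1:1): theoretical n(Zn) = 4.3736 mol, so theoretical mass = 4.3736 × 65.38 = 285.95 g.
At 62.34% yield, actual mass of Zn = 285.95 × 0.6234 = 178.26 g.

178.3 g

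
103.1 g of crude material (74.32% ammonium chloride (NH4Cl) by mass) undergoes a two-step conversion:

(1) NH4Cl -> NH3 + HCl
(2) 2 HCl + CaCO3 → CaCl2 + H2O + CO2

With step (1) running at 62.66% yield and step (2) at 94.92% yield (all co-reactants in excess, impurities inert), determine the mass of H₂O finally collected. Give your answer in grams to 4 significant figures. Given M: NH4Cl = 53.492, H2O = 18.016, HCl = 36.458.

Pure NH4Cl = 103.1 × 0.7432 = 76.624 g.
n(NH4Cl) = 76.624 / 53.492 = 1.4324 mol.
Step 1 (NH4Cl:HCl = 1:1): theoretical n(HCl) = 1.4324 mol; at 62.66% yield, n(HCl) = 0.89757 mol.
Step 2 (HCl:H2O = 2:1): theoretical n(H2O) = 0.44878 mol, so theoretical mass = 0.44878 × 18.016 = 8.0853 g.
At 94.92% yield, actual mass of H2O = 8.0853 × 0.9492 = 7.6745 g.

7.675 g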